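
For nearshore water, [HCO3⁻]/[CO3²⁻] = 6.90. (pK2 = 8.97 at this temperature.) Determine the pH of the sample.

From K2 = [H⁺][CO3²⁻]/[HCO3⁻]:  pH = pK2 − log₁₀([HCO3⁻]/[CO3²⁻])
log₁₀(6.90) = +0.839
pH = 8.97 − (+0.839) = 8.13

pH = 8.13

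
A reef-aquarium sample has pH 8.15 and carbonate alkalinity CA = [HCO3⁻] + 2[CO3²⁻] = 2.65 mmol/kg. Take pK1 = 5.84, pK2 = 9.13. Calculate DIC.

DIC = 2.43 mmol/kg

CA = [HCO3⁻] + 2[CO3²⁻] = (α₁ + 2α₂)·DIC
At pH 8.15: [H⁺]/K1 = 10^-2.31 = 0.0048978, K2/[H⁺] = 10^-0.98 = 0.10471
α₁ = 1/(1 + 0.0048978 + 0.10471) = 1/1.1096 = 0.9012; α₂ = α₁·K2/[H⁺] = 0.09437
α₁ + 2α₂ = 1.0900
DIC = CA / (α₁ + 2α₂) = 2.65 / 1.0900 = 2.43 mmol/kg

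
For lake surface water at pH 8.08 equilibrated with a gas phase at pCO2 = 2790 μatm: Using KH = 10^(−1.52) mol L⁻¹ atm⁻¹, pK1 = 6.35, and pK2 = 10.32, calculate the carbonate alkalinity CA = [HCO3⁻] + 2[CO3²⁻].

[CO2*] = KH · pCO2 = 10^(−1.52) × 2790×10^-6 = 8.426×10^-5 mol/L
α₀ = 1/(1 + K1/[H⁺] + K1K2/[H⁺]²) = 1/(1 + 10^+1.73 + 10^-0.51) = 0.01818
DIC = [CO2*]/α₀ = 8.426×10^-5 / 0.01818 = 4.635 mmol/L
CA = (α₁ + 2α₂)·DIC = (0.9762 + 2×0.005617) × 4.635 = 4.58 mmol/L

CA = 4.58 mmol/L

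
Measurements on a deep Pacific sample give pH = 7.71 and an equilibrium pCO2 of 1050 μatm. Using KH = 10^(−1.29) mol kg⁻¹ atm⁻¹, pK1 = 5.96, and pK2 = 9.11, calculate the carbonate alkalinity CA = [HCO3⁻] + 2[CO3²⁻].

[CO2*] = KH · pCO2 = 10^(−1.29) × 1050×10^-6 = 5.385×10^-5 mol/kg
α₀ = 1/(1 + K1/[H⁺] + K1K2/[H⁺]²) = 1/(1 + 10^+1.75 + 10^+0.35) = 0.01681
DIC = [CO2*]/α₀ = 5.385×10^-5 / 0.01681 = 3.203 mmol/kg
CA = (α₁ + 2α₂)·DIC = (0.9455 + 2×0.03764) × 3.203 = 3.27 mmol/kg

CA = 3.27 mmol/kg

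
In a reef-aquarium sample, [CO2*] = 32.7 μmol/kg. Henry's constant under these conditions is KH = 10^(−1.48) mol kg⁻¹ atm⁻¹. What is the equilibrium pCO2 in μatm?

KH = 10^(−1.48) = 3.311×10^-2 mol kg⁻¹ atm⁻¹
pCO2 = [CO2*]/KH = 32.7×10^-6 / 3.311×10^-2 = 9.88×10^-4 atm = 988 μatm

pCO2 = 988 μatm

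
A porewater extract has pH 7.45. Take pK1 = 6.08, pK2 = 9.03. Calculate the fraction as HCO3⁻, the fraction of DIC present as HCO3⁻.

α₁ = 0.935

α₁ = 1 / (1 + [H⁺]/K1 + K2/[H⁺]) = 1 / (1 + 10^-1.37 + 10^-1.58)
   = 1 / (1 + 0.042658 + 0.026303) = 1/1.0690 = 0.9355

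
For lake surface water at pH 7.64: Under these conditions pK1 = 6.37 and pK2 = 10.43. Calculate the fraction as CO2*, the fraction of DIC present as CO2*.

α₀ = 0.0509

α₀ = 1 / (1 + K1/[H⁺] + K1K2/[H⁺]²) = 1 / (1 + 10^+1.27 + 10^-1.52)
   = 1 / (1 + 18.621 + 0.030200) = 1/19.651 = 0.05089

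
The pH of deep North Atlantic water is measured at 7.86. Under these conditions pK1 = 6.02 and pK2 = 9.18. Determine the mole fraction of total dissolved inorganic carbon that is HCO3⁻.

α₁ = 1 / (1 + [H⁺]/K1 + K2/[H⁺]) = 1 / (1 + 10^-1.84 + 10^-1.32)
   = 1 / (1 + 0.014454 + 0.047863) = 1/1.0623 = 0.9413

α₁ = 0.941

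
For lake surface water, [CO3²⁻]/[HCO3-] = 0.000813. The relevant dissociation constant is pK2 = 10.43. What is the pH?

From K2 = [H⁺][CO3²⁻]/[HCO3-]:  pH = pK2 + log₁₀([CO3²⁻]/[HCO3-])
log₁₀(0.000813) = -3.090
pH = 10.43 + (-3.090) = 7.34

pH = 7.34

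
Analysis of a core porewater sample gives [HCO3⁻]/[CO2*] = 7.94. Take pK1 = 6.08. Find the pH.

pH = 6.98

From K1 = [H⁺][HCO3⁻]/[CO2*]:  pH = pK1 + log₁₀([HCO3⁻]/[CO2*])
log₁₀(7.94) = +0.900
pH = 6.08 + (+0.900) = 6.98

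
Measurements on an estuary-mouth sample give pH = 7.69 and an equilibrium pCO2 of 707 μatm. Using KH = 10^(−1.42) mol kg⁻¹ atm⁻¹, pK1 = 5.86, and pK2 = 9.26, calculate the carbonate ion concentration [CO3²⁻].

[CO3²⁻] = 0.0489 mmol/kg

[CO2*] = KH · pCO2 = 10^(−1.42) × 707×10^-6 = 2.688×10^-5 mol/kg
α₀ = 1/(1 + K1/[H⁺] + K1K2/[H⁺]²) = 1/(1 + 10^+1.83 + 10^+0.26) = 0.01420
DIC = [CO2*]/α₀ = 2.688×10^-5 / 0.01420 = 1.893 mmol/kg
[CO3²⁻] = α₂·DIC; α₂ = 0.02584, so [CO3²⁻] = 0.02584 × 1.893 = 0.0489 mmol/kg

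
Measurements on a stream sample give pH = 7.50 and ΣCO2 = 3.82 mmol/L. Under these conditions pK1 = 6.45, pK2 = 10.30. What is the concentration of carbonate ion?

[CO3²⁻] = 5.55 μmol/L

α₂ = 1 / (1 + [H⁺]/K2 + [H⁺]²/(K1K2)) = 1 / (1 + 10^+2.80 + 10^+1.75)
   = 1 / (1 + 630.96 + 56.234) = 1/688.19 = 0.001453
[CO3²⁻] = α₂ × DIC = 0.001453 × 3.82 = 0.00555 mmol/L = 5.55 μmol/L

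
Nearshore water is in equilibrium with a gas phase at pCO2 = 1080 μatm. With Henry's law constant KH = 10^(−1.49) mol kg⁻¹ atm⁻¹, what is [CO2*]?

[CO2*] = 34.9 μmol/kg

KH = 10^(−1.49) = 3.236×10^-2 mol kg⁻¹ atm⁻¹
[CO2*] = KH · pCO2 = 3.236×10^-2 × 1080×10^-6 atm = 3.49×10^-5 mol/kg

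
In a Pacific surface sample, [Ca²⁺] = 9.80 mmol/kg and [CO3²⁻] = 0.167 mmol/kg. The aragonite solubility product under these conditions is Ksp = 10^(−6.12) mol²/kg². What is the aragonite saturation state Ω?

Ksp = 10^(−6.12) = 7.586×10^-7
Ω = [Ca²⁺][CO3²⁻]/Ksp = (9.80×10^-3)(0.167×10^-3) / 7.586×10^-7 = 2.16

Ω = 2.16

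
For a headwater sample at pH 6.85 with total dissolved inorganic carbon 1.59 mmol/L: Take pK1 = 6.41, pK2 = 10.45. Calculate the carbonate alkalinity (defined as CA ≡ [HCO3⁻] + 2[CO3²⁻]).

CA = 1.17 mmol/L

CA = [HCO3⁻] + 2[CO3²⁻] = (α₁ + 2α₂)·DIC
At pH 6.85: [H⁺]/K1 = 10^-0.44 = 0.36308, K2/[H⁺] = 10^-3.60 = 0.00025119
α₁ = 1/(1 + 0.36308 + 0.00025119) = 1/1.3633 = 0.7335; α₂ = α₁·K2/[H⁺] = 0.0001842
α₁ + 2α₂ = 0.7339
CA = 0.7339 × 1.59 = 1.17 mmol/L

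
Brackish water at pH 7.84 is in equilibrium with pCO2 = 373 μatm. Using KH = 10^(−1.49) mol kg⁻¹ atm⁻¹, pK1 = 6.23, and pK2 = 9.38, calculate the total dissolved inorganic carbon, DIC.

[CO2*] = KH · pCO2 = 10^(−1.49) × 373×10^-6 = 1.207×10^-5 mol/kg
α₀ = 1/(1 + K1/[H⁺] + K1K2/[H⁺]²) = 1/(1 + 10^+1.61 + 10^+0.07) = 0.02330
DIC = [CO2*]/α₀ = 1.207×10^-5 / 0.02330 = 0.518 mmol/kg

DIC = 0.518 mmol/kg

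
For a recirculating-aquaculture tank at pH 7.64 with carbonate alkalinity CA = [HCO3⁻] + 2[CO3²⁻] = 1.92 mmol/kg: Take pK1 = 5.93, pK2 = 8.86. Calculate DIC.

CA = [HCO3⁻] + 2[CO3²⁻] = (α₁ + 2α₂)·DIC
At pH 7.64: [H⁺]/K1 = 10^-1.71 = 0.019498, K2/[H⁺] = 10^-1.22 = 0.060256
α₁ = 1/(1 + 0.019498 + 0.060256) = 1/1.0798 = 0.9261; α₂ = α₁·K2/[H⁺] = 0.05581
α₁ + 2α₂ = 1.0377
DIC = CA / (α₁ + 2α₂) = 1.92 / 1.0377 = 1.85 mmol/kg

DIC = 1.85 mmol/kg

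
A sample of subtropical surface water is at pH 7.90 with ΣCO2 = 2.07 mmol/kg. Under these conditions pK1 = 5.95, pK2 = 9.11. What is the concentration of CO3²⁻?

[CO3²⁻] = 0.119 mmol/kg

α₂ = 1 / (1 + [H⁺]/K2 + [H⁺]²/(K1K2)) = 1 / (1 + 10^+1.21 + 10^-0.74)
   = 1 / (1 + 16.218 + 0.18197) = 1/17.400 = 0.05747
[CO3²⁻] = α₂ × DIC = 0.05747 × 2.07 = 0.119 mmol/kg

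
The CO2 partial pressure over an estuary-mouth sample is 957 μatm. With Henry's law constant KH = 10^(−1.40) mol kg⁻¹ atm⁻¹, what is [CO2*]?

KH = 10^(−1.40) = 3.981×10^-2 mol kg⁻¹ atm⁻¹
[CO2*] = KH · pCO2 = 3.981×10^-2 × 957×10^-6 atm = 3.81×10^-5 mol/kg

[CO2*] = 38.1 μmol/kg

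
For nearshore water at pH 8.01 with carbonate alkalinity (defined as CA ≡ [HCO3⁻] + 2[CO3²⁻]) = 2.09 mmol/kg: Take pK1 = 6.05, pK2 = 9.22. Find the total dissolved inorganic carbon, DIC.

DIC = 2.00 mmol/kg

CA = [HCO3⁻] + 2[CO3²⁻] = (α₁ + 2α₂)·DIC
At pH 8.01: [H⁺]/K1 = 10^-1.96 = 0.010965, K2/[H⁺] = 10^-1.21 = 0.061660
α₁ = 1/(1 + 0.010965 + 0.061660) = 1/1.0726 = 0.9323; α₂ = α₁·K2/[H⁺] = 0.05748
α₁ + 2α₂ = 1.0473
DIC = CA / (α₁ + 2α₂) = 2.09 / 1.0473 = 2.00 mmol/kg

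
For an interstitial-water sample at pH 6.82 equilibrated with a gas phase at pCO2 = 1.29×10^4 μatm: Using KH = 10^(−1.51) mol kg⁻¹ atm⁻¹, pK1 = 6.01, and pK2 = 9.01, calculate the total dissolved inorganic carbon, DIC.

[CO2*] = KH · pCO2 = 10^(−1.51) × 1.29×10^4×10^-6 = 3.986×10^-4 mol/kg
α₀ = 1/(1 + K1/[H⁺] + K1K2/[H⁺]²) = 1/(1 + 10^+0.81 + 10^-1.38) = 0.1334
DIC = [CO2*]/α₀ = 3.986×10^-4 / 0.1334 = 2.99 mmol/kg

DIC = 2.99 mmol/kg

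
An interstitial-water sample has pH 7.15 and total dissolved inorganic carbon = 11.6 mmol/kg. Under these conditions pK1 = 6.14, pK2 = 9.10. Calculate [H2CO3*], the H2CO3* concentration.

[CO2*] = 1.02 mmol/kg

α₀ = 1 / (1 + K1/[H⁺] + K1K2/[H⁺]²) = 1 / (1 + 10^+1.01 + 10^-0.94)
   = 1 / (1 + 10.233 + 0.11482) = 1/11.348 = 0.08812
[CO2*] = α₀ × DIC = 0.08812 × 11.6 = 1.02 mmol/kg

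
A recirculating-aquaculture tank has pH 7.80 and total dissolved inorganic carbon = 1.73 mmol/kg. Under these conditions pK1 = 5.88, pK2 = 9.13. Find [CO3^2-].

[CO3²⁻] = 0.0764 mmol/kg

α₂ = 1 / (1 + [H⁺]/K2 + [H⁺]²/(K1K2)) = 1 / (1 + 10^+1.33 + 10^-0.59)
   = 1 / (1 + 21.380 + 0.25704) = 1/22.637 = 0.04418
[CO3²⁻] = α₂ × DIC = 0.04418 × 1.73 = 0.0764 mmol/kg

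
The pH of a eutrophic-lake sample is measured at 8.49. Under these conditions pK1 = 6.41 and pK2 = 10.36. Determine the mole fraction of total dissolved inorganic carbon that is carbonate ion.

α₂ = 1 / (1 + [H⁺]/K2 + [H⁺]²/(K1K2)) = 1 / (1 + 10^+1.87 + 10^-0.21)
   = 1 / (1 + 74.131 + 0.61660) = 1/75.748 = 0.01320

α₂ = 0.0132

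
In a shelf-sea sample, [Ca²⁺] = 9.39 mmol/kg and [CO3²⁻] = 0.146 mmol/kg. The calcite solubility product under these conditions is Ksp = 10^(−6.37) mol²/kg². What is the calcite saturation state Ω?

Ω = 3.21

Ksp = 10^(−6.37) = 4.266×10^-7
Ω = [Ca²⁺][CO3²⁻]/Ksp = (9.39×10^-3)(0.146×10^-3) / 4.266×10^-7 = 3.21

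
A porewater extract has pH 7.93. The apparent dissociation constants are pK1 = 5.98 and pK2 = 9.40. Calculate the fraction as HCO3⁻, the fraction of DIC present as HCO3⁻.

α₁ = 0.957

α₁ = 1 / (1 + [H⁺]/K1 + K2/[H⁺]) = 1 / (1 + 10^-1.95 + 10^-1.47)
   = 1 / (1 + 0.011220 + 0.033884) = 1/1.0451 = 0.9568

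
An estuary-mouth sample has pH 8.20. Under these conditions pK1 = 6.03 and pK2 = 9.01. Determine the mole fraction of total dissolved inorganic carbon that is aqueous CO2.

α₀ = 1 / (1 + K1/[H⁺] + K1K2/[H⁺]²) = 1 / (1 + 10^+2.17 + 10^+1.36)
   = 1 / (1 + 147.91 + 22.909) = 1/171.82 = 0.005820

α₀ = 0.00582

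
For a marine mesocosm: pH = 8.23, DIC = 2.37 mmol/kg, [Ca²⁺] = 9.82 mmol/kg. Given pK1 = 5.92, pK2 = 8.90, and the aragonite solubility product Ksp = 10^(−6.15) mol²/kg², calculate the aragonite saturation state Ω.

α₂ = 1 / (1 + [H⁺]/K2 + [H⁺]²/(K1K2)) = 1 / (1 + 10^+0.67 + 10^-1.64)
   = 1 / (1 + 4.6774 + 0.022909) = 1/5.7003 = 0.1754
[CO3²⁻] = α₂ × DIC = 0.1754 × 2.37 = 0.4158 mmol/kg
Ksp = 10^(−6.15) = 7.079×10^-7
Ω = [Ca²⁺][CO3²⁻]/Ksp = (9.82×10^-3)(4.158×10^-4) / 7.079×10^-7 = 5.77

Ω = 5.77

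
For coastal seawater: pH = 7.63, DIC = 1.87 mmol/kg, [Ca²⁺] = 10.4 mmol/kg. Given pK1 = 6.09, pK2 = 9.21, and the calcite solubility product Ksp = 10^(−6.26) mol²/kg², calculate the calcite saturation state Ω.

α₂ = 1 / (1 + [H⁺]/K2 + [H⁺]²/(K1K2)) = 1 / (1 + 10^+1.58 + 10^+0.04)
   = 1 / (1 + 38.019 + 1.0965) = 1/40.115 = 0.02493
[CO3²⁻] = α₂ × DIC = 0.02493 × 1.87 = 0.04662 mmol/kg
Ksp = 10^(−6.26) = 5.495×10^-7
Ω = [Ca²⁺][CO3²⁻]/Ksp = (10.4×10^-3)(4.662×10^-5) / 5.495×10^-7 = 0.882

Ω = 0.882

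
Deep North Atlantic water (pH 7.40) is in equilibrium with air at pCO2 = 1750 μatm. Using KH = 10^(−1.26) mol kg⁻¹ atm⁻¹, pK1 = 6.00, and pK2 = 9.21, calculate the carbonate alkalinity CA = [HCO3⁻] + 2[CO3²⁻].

[CO2*] = KH · pCO2 = 10^(−1.26) × 1750×10^-6 = 9.617×10^-5 mol/kg
α₀ = 1/(1 + K1/[H⁺] + K1K2/[H⁺]²) = 1/(1 + 10^+1.40 + 10^-0.41) = 0.03772
DIC = [CO2*]/α₀ = 9.617×10^-5 / 0.03772 = 2.549 mmol/kg
CA = (α₁ + 2α₂)·DIC = (0.9476 + 2×0.01468) × 2.549 = 2.49 mmol/kg

CA = 2.49 mmol/kg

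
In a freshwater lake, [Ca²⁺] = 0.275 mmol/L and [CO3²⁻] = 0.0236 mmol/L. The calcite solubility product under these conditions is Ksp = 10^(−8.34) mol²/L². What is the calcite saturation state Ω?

Ksp = 10^(−8.34) = 4.571×10^-9
Ω = [Ca²⁺][CO3²⁻]/Ksp = (0.275×10^-3)(0.0236×10^-3) / 4.571×10^-9 = 1.42

Ω = 1.42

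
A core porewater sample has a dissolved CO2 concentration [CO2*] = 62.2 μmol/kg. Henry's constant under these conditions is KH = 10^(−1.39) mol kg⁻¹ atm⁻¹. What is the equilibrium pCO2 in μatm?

KH = 10^(−1.39) = 4.074×10^-2 mol kg⁻¹ atm⁻¹
pCO2 = [CO2*]/KH = 62.2×10^-6 / 4.074×10^-2 = 1.53×10^-3 atm = 1530 μatm

pCO2 = 1530 μatm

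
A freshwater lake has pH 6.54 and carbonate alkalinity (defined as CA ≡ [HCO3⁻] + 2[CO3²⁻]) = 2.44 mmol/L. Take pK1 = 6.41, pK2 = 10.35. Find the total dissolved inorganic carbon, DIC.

DIC = 4.25 mmol/L

CA = [HCO3⁻] + 2[CO3²⁻] = (α₁ + 2α₂)·DIC
At pH 6.54: [H⁺]/K1 = 10^-0.13 = 0.74131, K2/[H⁺] = 10^-3.81 = 0.00015488
α₁ = 1/(1 + 0.74131 + 0.00015488) = 1/1.7415 = 0.5742; α₂ = α₁·K2/[H⁺] = 8.894×10^-5
α₁ + 2α₂ = 0.5744
DIC = CA / (α₁ + 2α₂) = 2.44 / 0.5744 = 4.25 mmol/L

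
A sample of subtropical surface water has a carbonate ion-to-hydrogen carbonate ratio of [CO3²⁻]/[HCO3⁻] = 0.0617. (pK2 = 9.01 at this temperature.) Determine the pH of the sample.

From K2 = [H⁺][CO3²⁻]/[HCO3⁻]:  pH = pK2 + log₁₀([CO3²⁻]/[HCO3⁻])
log₁₀(0.0617) = -1.210
pH = 9.01 + (-1.210) = 7.80

pH = 7.80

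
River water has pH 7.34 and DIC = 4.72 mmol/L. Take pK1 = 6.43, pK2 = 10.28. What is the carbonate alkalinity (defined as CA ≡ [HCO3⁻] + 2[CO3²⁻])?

CA = 4.21 mmol/L

CA = [HCO3⁻] + 2[CO3²⁻] = (α₁ + 2α₂)·DIC
At pH 7.34: [H⁺]/K1 = 10^-0.91 = 0.12303, K2/[H⁺] = 10^-2.94 = 0.0011482
α₁ = 1/(1 + 0.12303 + 0.0011482) = 1/1.1242 = 0.8895; α₂ = α₁·K2/[H⁺] = 0.001021
α₁ + 2α₂ = 0.8916
CA = 0.8916 × 4.72 = 4.21 mmol/L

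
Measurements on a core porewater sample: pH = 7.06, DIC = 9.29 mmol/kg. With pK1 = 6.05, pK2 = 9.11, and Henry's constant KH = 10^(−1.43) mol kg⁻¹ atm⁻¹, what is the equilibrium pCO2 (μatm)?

α₀ = 1 / (1 + K1/[H⁺] + K1K2/[H⁺]²) = 1 / (1 + 10^+1.01 + 10^-1.04)
   = 1 / (1 + 10.233 + 0.091201) = 1/11.324 = 0.08831
[CO2*] = α₀ × DIC = 0.08831 × 9.29 = 0.8204 mmol/kg
pCO2 = [CO2*]/KH = 8.204×10^-4 / 3.715×10^-2 = 2.21×10^4 μatm

pCO2 = 2.21×10^4 μatm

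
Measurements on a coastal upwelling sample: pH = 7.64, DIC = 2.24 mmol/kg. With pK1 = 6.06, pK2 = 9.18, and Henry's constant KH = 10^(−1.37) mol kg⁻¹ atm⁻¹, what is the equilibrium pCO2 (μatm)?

pCO2 = 1310 μatm

α₀ = 1 / (1 + K1/[H⁺] + K1K2/[H⁺]²) = 1 / (1 + 10^+1.58 + 10^+0.04)
   = 1 / (1 + 38.019 + 1.0965) = 1/40.115 = 0.02493
[CO2*] = α₀ × DIC = 0.02493 × 2.24 = 0.05584 mmol/kg
pCO2 = [CO2*]/KH = 5.584×10^-5 / 4.266×10^-2 = 1310 μatm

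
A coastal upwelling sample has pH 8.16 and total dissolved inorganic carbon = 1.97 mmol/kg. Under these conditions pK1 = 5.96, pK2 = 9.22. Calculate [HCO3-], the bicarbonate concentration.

α₁ = 1 / (1 + [H⁺]/K1 + K2/[H⁺]) = 1 / (1 + 10^-2.20 + 10^-1.06)
   = 1 / (1 + 0.0063096 + 0.087096) = 1/1.0934 = 0.9146
[HCO3⁻] = α₁ × DIC = 0.9146 × 1.97 = 1.80 mmol/kg

[HCO3⁻] = 1.80 mmol/kg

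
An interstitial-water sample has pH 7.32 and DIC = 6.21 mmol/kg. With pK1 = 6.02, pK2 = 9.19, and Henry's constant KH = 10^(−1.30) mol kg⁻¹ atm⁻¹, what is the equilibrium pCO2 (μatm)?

α₀ = 1 / (1 + K1/[H⁺] + K1K2/[H⁺]²) = 1 / (1 + 10^+1.30 + 10^-0.57)
   = 1 / (1 + 19.953 + 0.26915) = 1/21.222 = 0.04712
[CO2*] = α₀ × DIC = 0.04712 × 6.21 = 0.2926 mmol/kg
pCO2 = [CO2*]/KH = 2.926×10^-4 / 5.012×10^-2 = 5840 μatm

pCO2 = 5840 μatm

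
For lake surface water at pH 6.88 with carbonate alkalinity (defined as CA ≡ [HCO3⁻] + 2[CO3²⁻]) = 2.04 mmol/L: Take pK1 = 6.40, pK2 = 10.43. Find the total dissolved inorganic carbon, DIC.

CA = [HCO3⁻] + 2[CO3²⁻] = (α₁ + 2α₂)·DIC
At pH 6.88: [H⁺]/K1 = 10^-0.48 = 0.33113, K2/[H⁺] = 10^-3.55 = 0.00028184
α₁ = 1/(1 + 0.33113 + 0.00028184) = 1/1.3314 = 0.7511; α₂ = α₁·K2/[H⁺] = 0.0002117
α₁ + 2α₂ = 0.7515
DIC = CA / (α₁ + 2α₂) = 2.04 / 0.7515 = 2.71 mmol/L

DIC = 2.71 mmol/L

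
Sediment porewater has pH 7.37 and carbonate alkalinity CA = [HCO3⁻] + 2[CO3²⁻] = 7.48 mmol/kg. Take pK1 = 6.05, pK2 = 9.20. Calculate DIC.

DIC = 7.72 mmol/kg

CA = [HCO3⁻] + 2[CO3²⁻] = (α₁ + 2α₂)·DIC
At pH 7.37: [H⁺]/K1 = 10^-1.32 = 0.047863, K2/[H⁺] = 10^-1.83 = 0.014791
α₁ = 1/(1 + 0.047863 + 0.014791) = 1/1.0627 = 0.9410; α₂ = α₁·K2/[H⁺] = 0.01392
α₁ + 2α₂ = 0.9689
DIC = CA / (α₁ + 2α₂) = 7.48 / 0.9689 = 7.72 mmol/kg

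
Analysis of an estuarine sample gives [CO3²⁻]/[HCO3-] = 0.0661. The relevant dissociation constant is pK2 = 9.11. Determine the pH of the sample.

From K2 = [H⁺][CO3²⁻]/[HCO3-]:  pH = pK2 + log₁₀([CO3²⁻]/[HCO3-])
log₁₀(0.0661) = -1.180
pH = 9.11 + (-1.180) = 7.93

pH = 7.93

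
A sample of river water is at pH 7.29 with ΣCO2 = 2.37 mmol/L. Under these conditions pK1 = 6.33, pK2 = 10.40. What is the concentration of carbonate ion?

α₂ = 1 / (1 + [H⁺]/K2 + [H⁺]²/(K1K2)) = 1 / (1 + 10^+3.11 + 10^+2.15)
   = 1 / (1 + 1288.2 + 141.25) = 1/1430.5 = 0.0006991
[CO3²⁻] = α₂ × DIC = 0.0006991 × 2.37 = 0.00166 mmol/L = 1.66 μmol/L

[CO3²⁻] = 1.66 μmol/L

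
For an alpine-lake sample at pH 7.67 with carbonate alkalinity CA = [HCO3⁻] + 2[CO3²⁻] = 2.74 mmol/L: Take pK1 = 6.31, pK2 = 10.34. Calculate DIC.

DIC = 2.85 mmol/L

CA = [HCO3⁻] + 2[CO3²⁻] = (α₁ + 2α₂)·DIC
At pH 7.67: [H⁺]/K1 = 10^-1.36 = 0.043652, K2/[H⁺] = 10^-2.67 = 0.0021380
α₁ = 1/(1 + 0.043652 + 0.0021380) = 1/1.0458 = 0.9562; α₂ = α₁·K2/[H⁺] = 0.002044
α₁ + 2α₂ = 0.9603
DIC = CA / (α₁ + 2α₂) = 2.74 / 0.9603 = 2.85 mmol/L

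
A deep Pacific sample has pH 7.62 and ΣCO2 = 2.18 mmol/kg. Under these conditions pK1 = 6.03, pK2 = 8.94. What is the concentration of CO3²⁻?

[CO3²⁻] = 0.0972 mmol/kg

α₂ = 1 / (1 + [H⁺]/K2 + [H⁺]²/(K1K2)) = 1 / (1 + 10^+1.32 + 10^-0.27)
   = 1 / (1 + 20.893 + 0.53703) = 1/22.430 = 0.04458
[CO3²⁻] = α₂ × DIC = 0.04458 × 2.18 = 0.0972 mmol/kg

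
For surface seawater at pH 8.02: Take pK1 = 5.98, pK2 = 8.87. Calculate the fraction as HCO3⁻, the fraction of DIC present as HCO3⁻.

α₁ = 0.869

α₁ = 1 / (1 + [H⁺]/K1 + K2/[H⁺]) = 1 / (1 + 10^-2.04 + 10^-0.85)
   = 1 / (1 + 0.0091201 + 0.14125) = 1/1.1504 = 0.8693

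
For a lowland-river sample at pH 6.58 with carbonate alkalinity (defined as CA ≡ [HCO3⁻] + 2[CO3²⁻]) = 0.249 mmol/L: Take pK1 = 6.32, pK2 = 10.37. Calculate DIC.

CA = [HCO3⁻] + 2[CO3²⁻] = (α₁ + 2α₂)·DIC
At pH 6.58: [H⁺]/K1 = 10^-0.26 = 0.54954, K2/[H⁺] = 10^-3.79 = 0.00016218
α₁ = 1/(1 + 0.54954 + 0.00016218) = 1/1.5497 = 0.6453; α₂ = α₁·K2/[H⁺] = 0.0001047
α₁ + 2α₂ = 0.6455
DIC = CA / (α₁ + 2α₂) = 0.249 / 0.6455 = 0.386 mmol/L

DIC = 0.386 mmol/L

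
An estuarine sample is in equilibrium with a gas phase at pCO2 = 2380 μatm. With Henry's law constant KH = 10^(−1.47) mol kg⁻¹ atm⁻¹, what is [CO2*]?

KH = 10^(−1.47) = 3.388×10^-2 mol kg⁻¹ atm⁻¹
[CO2*] = KH · pCO2 = 3.388×10^-2 × 2380×10^-6 atm = 8.06×10^-5 mol/kg

[CO2*] = 80.6 μmol/kg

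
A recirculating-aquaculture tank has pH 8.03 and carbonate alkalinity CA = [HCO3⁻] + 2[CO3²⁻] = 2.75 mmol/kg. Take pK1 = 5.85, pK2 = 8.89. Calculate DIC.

DIC = 2.47 mmol/kg

CA = [HCO3⁻] + 2[CO3²⁻] = (α₁ + 2α₂)·DIC
At pH 8.03: [H⁺]/K1 = 10^-2.18 = 0.0066069, K2/[H⁺] = 10^-0.86 = 0.13804
α₁ = 1/(1 + 0.0066069 + 0.13804) = 1/1.1446 = 0.8736; α₂ = α₁·K2/[H⁺] = 0.1206
α₁ + 2α₂ = 1.1148
DIC = CA / (α₁ + 2α₂) = 2.75 / 1.1148 = 2.47 mmol/kg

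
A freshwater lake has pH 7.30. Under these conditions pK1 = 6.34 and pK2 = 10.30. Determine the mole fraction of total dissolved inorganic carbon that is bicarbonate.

α₁ = 0.900

α₁ = 1 / (1 + [H⁺]/K1 + K2/[H⁺]) = 1 / (1 + 10^-0.96 + 10^-3.00)
   = 1 / (1 + 0.10965 + 0.0010000) = 1/1.1106 = 0.9004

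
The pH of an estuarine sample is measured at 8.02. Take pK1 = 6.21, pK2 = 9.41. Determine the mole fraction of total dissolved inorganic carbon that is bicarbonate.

α₁ = 0.947

α₁ = 1 / (1 + [H⁺]/K1 + K2/[H⁺]) = 1 / (1 + 10^-1.81 + 10^-1.39)
   = 1 / (1 + 0.015488 + 0.040738) = 1/1.0562 = 0.9468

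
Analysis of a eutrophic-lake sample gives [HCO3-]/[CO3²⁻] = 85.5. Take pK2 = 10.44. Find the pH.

From K2 = [H⁺][CO3²⁻]/[HCO3-]:  pH = pK2 − log₁₀([HCO3-]/[CO3²⁻])
log₁₀(85.5) = +1.932
pH = 10.44 − (+1.932) = 8.51

pH = 8.51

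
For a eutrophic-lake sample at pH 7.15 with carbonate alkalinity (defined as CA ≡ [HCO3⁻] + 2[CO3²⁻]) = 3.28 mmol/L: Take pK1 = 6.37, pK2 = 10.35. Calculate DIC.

CA = [HCO3⁻] + 2[CO3²⁻] = (α₁ + 2α₂)·DIC
At pH 7.15: [H⁺]/K1 = 10^-0.78 = 0.16596, K2/[H⁺] = 10^-3.20 = 0.00063096
α₁ = 1/(1 + 0.16596 + 0.00063096) = 1/1.1666 = 0.8572; α₂ = α₁·K2/[H⁺] = 0.0005409
α₁ + 2α₂ = 0.8583
DIC = CA / (α₁ + 2α₂) = 3.28 / 0.8583 = 3.82 mmol/L

DIC = 3.82 mmol/L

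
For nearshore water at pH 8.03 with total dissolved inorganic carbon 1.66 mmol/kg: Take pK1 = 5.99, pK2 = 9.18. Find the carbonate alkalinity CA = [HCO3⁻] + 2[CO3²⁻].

CA = [HCO3⁻] + 2[CO3²⁻] = (α₁ + 2α₂)·DIC
At pH 8.03: [H⁺]/K1 = 10^-2.04 = 0.0091201, K2/[H⁺] = 10^-1.15 = 0.070795
α₁ = 1/(1 + 0.0091201 + 0.070795) = 1/1.0799 = 0.9260; α₂ = α₁·K2/[H⁺] = 0.06556
α₁ + 2α₂ = 1.0571
CA = 1.0571 × 1.66 = 1.75 mmol/kg

CA = 1.75 mmol/kg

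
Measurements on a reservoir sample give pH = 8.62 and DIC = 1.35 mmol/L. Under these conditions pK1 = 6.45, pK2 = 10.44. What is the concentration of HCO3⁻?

α₁ = 1 / (1 + [H⁺]/K1 + K2/[H⁺]) = 1 / (1 + 10^-2.17 + 10^-1.82)
   = 1 / (1 + 0.0067608 + 0.015136) = 1/1.0219 = 0.9786
[HCO3⁻] = α₁ × DIC = 0.9786 × 1.35 = 1.32 mmol/L

[HCO3⁻] = 1.32 mmol/L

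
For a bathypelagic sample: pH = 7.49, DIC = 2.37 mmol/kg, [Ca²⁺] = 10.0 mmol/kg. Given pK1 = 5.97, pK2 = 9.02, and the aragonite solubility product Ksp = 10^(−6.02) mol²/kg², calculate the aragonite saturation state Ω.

α₂ = 1 / (1 + [H⁺]/K2 + [H⁺]²/(K1K2)) = 1 / (1 + 10^+1.53 + 10^+0.01)
   = 1 / (1 + 33.884 + 1.0233) = 1/35.908 = 0.02785
[CO3²⁻] = α₂ × DIC = 0.02785 × 2.37 = 0.06600 mmol/kg
Ksp = 10^(−6.02) = 9.550×10^-7
Ω = [Ca²⁺][CO3²⁻]/Ksp = (10.0×10^-3)(6.600×10^-5) / 9.550×10^-7 = 0.691

Ω = 0.691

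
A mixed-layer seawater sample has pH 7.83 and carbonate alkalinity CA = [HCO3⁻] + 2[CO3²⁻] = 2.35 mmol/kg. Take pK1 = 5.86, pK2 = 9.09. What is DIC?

CA = [HCO3⁻] + 2[CO3²⁻] = (α₁ + 2α₂)·DIC
At pH 7.83: [H⁺]/K1 = 10^-1.97 = 0.010715, K2/[H⁺] = 10^-1.26 = 0.054954
α₁ = 1/(1 + 0.010715 + 0.054954) = 1/1.0657 = 0.9384; α₂ = α₁·K2/[H⁺] = 0.05157
α₁ + 2α₂ = 1.0415
DIC = CA / (α₁ + 2α₂) = 2.35 / 1.0415 = 2.26 mmol/kg

DIC = 2.26 mmol/kg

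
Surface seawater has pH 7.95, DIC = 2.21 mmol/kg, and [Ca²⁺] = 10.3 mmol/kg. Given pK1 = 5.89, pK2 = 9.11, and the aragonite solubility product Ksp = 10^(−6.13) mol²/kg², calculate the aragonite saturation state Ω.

Ω = 1.97

α₂ = 1 / (1 + [H⁺]/K2 + [H⁺]²/(K1K2)) = 1 / (1 + 10^+1.16 + 10^-0.90)
   = 1 / (1 + 14.454 + 0.12589) = 1/15.580 = 0.06418
[CO3²⁻] = α₂ × DIC = 0.06418 × 2.21 = 0.1418 mmol/kg
Ksp = 10^(−6.13) = 7.413×10^-7
Ω = [Ca²⁺][CO3²⁻]/Ksp = (10.3×10^-3)(1.418×10^-4) / 7.413×10^-7 = 1.97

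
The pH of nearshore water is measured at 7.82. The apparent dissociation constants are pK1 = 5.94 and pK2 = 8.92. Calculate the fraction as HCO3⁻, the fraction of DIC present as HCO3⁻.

α₁ = 0.915

α₁ = 1 / (1 + [H⁺]/K1 + K2/[H⁺]) = 1 / (1 + 10^-1.88 + 10^-1.10)
   = 1 / (1 + 0.013183 + 0.079433) = 1/1.0926 = 0.9152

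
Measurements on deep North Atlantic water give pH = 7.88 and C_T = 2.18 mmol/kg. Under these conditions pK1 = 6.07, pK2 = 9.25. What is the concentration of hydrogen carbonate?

[HCO3⁻] = 2.06 mmol/kg

α₁ = 1 / (1 + [H⁺]/K1 + K2/[H⁺]) = 1 / (1 + 10^-1.81 + 10^-1.37)
   = 1 / (1 + 0.015488 + 0.042658) = 1/1.0581 = 0.9450
[HCO3⁻] = α₁ × DIC = 0.9450 × 2.18 = 2.06 mmol/kg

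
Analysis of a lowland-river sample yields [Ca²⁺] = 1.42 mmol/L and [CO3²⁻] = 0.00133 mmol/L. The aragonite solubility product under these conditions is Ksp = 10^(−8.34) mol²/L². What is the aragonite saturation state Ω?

Ksp = 10^(−8.34) = 4.571×10^-9
Ω = [Ca²⁺][CO3²⁻]/Ksp = (1.42×10^-3)(0.00133×10^-3) / 4.571×10^-9 = 0.413

Ω = 0.413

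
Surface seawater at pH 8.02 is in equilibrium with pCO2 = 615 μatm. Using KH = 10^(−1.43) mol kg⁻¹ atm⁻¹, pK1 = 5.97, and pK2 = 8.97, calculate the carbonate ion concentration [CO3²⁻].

[CO2*] = KH · pCO2 = 10^(−1.43) × 615×10^-6 = 2.285×10^-5 mol/kg
α₀ = 1/(1 + K1/[H⁺] + K1K2/[H⁺]²) = 1/(1 + 10^+2.05 + 10^+1.10) = 0.007950
DIC = [CO2*]/α₀ = 2.285×10^-5 / 0.007950 = 2.874 mmol/kg
[CO3²⁻] = α₂·DIC; α₂ = 0.1001, so [CO3²⁻] = 0.1001 × 2.874 = 0.288 mmol/kg

[CO3²⁻] = 0.288 mmol/kg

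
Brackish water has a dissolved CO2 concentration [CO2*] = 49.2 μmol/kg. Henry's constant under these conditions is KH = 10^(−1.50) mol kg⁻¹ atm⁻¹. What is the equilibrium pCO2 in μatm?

KH = 10^(−1.50) = 3.162×10^-2 mol kg⁻¹ atm⁻¹
pCO2 = [CO2*]/KH = 49.2×10^-6 / 3.162×10^-2 = 1.56×10^-3 atm = 1560 μatm

pCO2 = 1560 μatm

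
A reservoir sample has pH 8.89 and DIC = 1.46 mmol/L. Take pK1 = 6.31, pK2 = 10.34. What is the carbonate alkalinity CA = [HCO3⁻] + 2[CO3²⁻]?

CA = 1.51 mmol/L

CA = [HCO3⁻] + 2[CO3²⁻] = (α₁ + 2α₂)·DIC
At pH 8.89: [H⁺]/K1 = 10^-2.58 = 0.0026303, K2/[H⁺] = 10^-1.45 = 0.035481
α₁ = 1/(1 + 0.0026303 + 0.035481) = 1/1.0381 = 0.9633; α₂ = α₁·K2/[H⁺] = 0.03418
α₁ + 2α₂ = 1.0316
CA = 1.0316 × 1.46 = 1.51 mmol/L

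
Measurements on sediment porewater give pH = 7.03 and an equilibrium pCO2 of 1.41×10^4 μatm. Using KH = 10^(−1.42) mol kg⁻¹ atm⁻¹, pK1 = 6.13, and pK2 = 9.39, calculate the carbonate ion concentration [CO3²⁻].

[CO2*] = KH · pCO2 = 10^(−1.42) × 1.41×10^4×10^-6 = 5.361×10^-4 mol/kg
α₀ = 1/(1 + K1/[H⁺] + K1K2/[H⁺]²) = 1/(1 + 10^+0.90 + 10^-1.46) = 0.1114
DIC = [CO2*]/α₀ = 5.361×10^-4 / 0.1114 = 4.813 mmol/kg
[CO3²⁻] = α₂·DIC; α₂ = 0.003862, so [CO3²⁻] = 0.003862 × 4.813 = 0.0186 mmol/kg = 18.6 μmol/kg

[CO3²⁻] = 18.6 μmol/kg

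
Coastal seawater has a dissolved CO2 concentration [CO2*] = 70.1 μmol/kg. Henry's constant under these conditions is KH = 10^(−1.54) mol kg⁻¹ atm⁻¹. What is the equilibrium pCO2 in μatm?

KH = 10^(−1.54) = 2.884×10^-2 mol kg⁻¹ atm⁻¹
pCO2 = [CO2*]/KH = 70.1×10^-6 / 2.884×10^-2 = 2.43×10^-3 atm = 2430 μatm

pCO2 = 2430 μatm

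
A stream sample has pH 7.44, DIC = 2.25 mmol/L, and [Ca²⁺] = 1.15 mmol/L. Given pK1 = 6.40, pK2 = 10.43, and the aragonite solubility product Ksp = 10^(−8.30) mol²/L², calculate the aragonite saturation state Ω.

α₂ = 1 / (1 + [H⁺]/K2 + [H⁺]²/(K1K2)) = 1 / (1 + 10^+2.99 + 10^+1.95)
   = 1 / (1 + 977.24 + 89.125) = 1/1067.4 = 0.0009369
[CO3²⁻] = α₂ × DIC = 0.0009369 × 2.25 = 0.002108 mmol/L = 2.108 μmol/L
Ksp = 10^(−8.30) = 5.012×10^-9
Ω = [Ca²⁺][CO3²⁻]/Ksp = (1.15×10^-3)(2.108×10^-6) / 5.012×10^-9 = 0.484

Ω = 0.484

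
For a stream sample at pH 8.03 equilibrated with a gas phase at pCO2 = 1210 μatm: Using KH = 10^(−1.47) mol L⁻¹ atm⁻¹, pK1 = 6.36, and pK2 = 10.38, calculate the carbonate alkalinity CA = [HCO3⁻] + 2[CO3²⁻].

CA = 1.93 mmol/L

[CO2*] = KH · pCO2 = 10^(−1.47) × 1210×10^-6 = 4.100×10^-5 mol/L
α₀ = 1/(1 + K1/[H⁺] + K1K2/[H⁺]²) = 1/(1 + 10^+1.67 + 10^-0.68) = 0.02084
DIC = [CO2*]/α₀ = 4.100×10^-5 / 0.02084 = 1.967 mmol/L
CA = (α₁ + 2α₂)·DIC = (0.9748 + 2×0.004354) × 1.967 = 1.93 mmol/L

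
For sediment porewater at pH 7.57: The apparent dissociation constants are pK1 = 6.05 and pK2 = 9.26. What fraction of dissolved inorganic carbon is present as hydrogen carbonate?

α₁ = 1 / (1 + [H⁺]/K1 + K2/[H⁺]) = 1 / (1 + 10^-1.52 + 10^-1.69)
   = 1 / (1 + 0.030200 + 0.020417) = 1/1.0506 = 0.9518

α₁ = 0.952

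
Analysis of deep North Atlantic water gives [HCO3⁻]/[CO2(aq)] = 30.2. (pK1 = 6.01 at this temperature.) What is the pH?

From K1 = [H⁺][HCO3⁻]/[CO2(aq)]:  pH = pK1 + log₁₀([HCO3⁻]/[CO2(aq)])
log₁₀(30.2) = +1.480
pH = 6.01 + (+1.480) = 7.49

pH = 7.49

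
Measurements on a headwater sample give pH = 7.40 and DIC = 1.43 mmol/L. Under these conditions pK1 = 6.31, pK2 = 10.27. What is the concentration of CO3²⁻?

α₂ = 1 / (1 + [H⁺]/K2 + [H⁺]²/(K1K2)) = 1 / (1 + 10^+2.87 + 10^+1.78)
   = 1 / (1 + 741.31 + 60.256) = 1/802.57 = 0.001246
[CO3²⁻] = α₂ × DIC = 0.001246 × 1.43 = 0.00178 mmol/L = 1.78 μmol/L

[CO3²⁻] = 1.78 μmol/L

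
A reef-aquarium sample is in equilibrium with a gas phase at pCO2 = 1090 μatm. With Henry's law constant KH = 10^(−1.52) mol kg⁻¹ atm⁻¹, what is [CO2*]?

KH = 10^(−1.52) = 3.020×10^-2 mol kg⁻¹ atm⁻¹
[CO2*] = KH · pCO2 = 3.020×10^-2 × 1090×10^-6 atm = 3.29×10^-5 mol/kg

[CO2*] = 32.9 μmol/kg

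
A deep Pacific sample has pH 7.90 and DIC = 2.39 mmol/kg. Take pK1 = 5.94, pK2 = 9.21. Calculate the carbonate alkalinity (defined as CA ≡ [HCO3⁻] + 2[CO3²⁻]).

CA = [HCO3⁻] + 2[CO3²⁻] = (α₁ + 2α₂)·DIC
At pH 7.90: [H⁺]/K1 = 10^-1.96 = 0.010965, K2/[H⁺] = 10^-1.31 = 0.048978
α₁ = 1/(1 + 0.010965 + 0.048978) = 1/1.0599 = 0.9434; α₂ = α₁·K2/[H⁺] = 0.04621
α₁ + 2α₂ = 1.0359
CA = 1.0359 × 2.39 = 2.48 mmol/kg

CA = 2.48 mmol/kg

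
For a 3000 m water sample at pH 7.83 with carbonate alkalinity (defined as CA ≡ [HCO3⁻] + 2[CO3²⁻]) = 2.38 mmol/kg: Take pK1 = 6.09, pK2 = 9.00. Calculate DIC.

CA = [HCO3⁻] + 2[CO3²⁻] = (α₁ + 2α₂)·DIC
At pH 7.83: [H⁺]/K1 = 10^-1.74 = 0.018197, K2/[H⁺] = 10^-1.17 = 0.067608
α₁ = 1/(1 + 0.018197 + 0.067608) = 1/1.0858 = 0.9210; α₂ = α₁·K2/[H⁺] = 0.06227
α₁ + 2α₂ = 1.0455
DIC = CA / (α₁ + 2α₂) = 2.38 / 1.0455 = 2.28 mmol/kg

DIC = 2.28 mmol/kg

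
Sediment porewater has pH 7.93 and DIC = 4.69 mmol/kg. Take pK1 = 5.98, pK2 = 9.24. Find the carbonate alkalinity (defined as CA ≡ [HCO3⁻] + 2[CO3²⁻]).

CA = [HCO3⁻] + 2[CO3²⁻] = (α₁ + 2α₂)·DIC
At pH 7.93: [H⁺]/K1 = 10^-1.95 = 0.011220, K2/[H⁺] = 10^-1.31 = 0.048978
α₁ = 1/(1 + 0.011220 + 0.048978) = 1/1.0602 = 0.9432; α₂ = α₁·K2/[H⁺] = 0.04620
α₁ + 2α₂ = 1.0356
CA = 1.0356 × 4.69 = 4.86 mmol/kg

CA = 4.86 mmol/kg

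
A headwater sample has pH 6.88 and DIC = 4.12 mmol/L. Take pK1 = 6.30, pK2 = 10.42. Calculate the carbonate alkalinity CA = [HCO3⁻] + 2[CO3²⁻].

CA = 3.26 mmol/L

CA = [HCO3⁻] + 2[CO3²⁻] = (α₁ + 2α₂)·DIC
At pH 6.88: [H⁺]/K1 = 10^-0.58 = 0.26303, K2/[H⁺] = 10^-3.54 = 0.00028840
α₁ = 1/(1 + 0.26303 + 0.00028840) = 1/1.2633 = 0.7916; α₂ = α₁·K2/[H⁺] = 0.0002283
α₁ + 2α₂ = 0.7920
CA = 0.7920 × 4.12 = 3.26 mmol/L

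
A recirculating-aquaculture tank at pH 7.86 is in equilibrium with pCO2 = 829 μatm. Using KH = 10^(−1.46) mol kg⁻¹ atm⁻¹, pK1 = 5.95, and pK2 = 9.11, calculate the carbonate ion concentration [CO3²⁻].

[CO3²⁻] = 0.131 mmol/kg

[CO2*] = KH · pCO2 = 10^(−1.46) × 829×10^-6 = 2.874×10^-5 mol/kg
α₀ = 1/(1 + K1/[H⁺] + K1K2/[H⁺]²) = 1/(1 + 10^+1.91 + 10^+0.66) = 0.01151
DIC = [CO2*]/α₀ = 2.874×10^-5 / 0.01151 = 2.497 mmol/kg
[CO3²⁻] = α₂·DIC; α₂ = 0.05263, so [CO3²⁻] = 0.05263 × 2.497 = 0.131 mmol/kg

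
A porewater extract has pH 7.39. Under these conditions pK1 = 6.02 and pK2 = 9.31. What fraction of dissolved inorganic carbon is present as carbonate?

α₂ = 0.0114

α₂ = 1 / (1 + [H⁺]/K2 + [H⁺]²/(K1K2)) = 1 / (1 + 10^+1.92 + 10^+0.55)
   = 1 / (1 + 83.176 + 3.5481) = 1/87.725 = 0.01140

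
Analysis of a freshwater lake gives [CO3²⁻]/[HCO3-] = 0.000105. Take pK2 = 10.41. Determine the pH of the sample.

From K2 = [H⁺][CO3²⁻]/[HCO3-]:  pH = pK2 + log₁₀([CO3²⁻]/[HCO3-])
log₁₀(0.000105) = -3.979
pH = 10.41 + (-3.979) = 6.43

pH = 6.43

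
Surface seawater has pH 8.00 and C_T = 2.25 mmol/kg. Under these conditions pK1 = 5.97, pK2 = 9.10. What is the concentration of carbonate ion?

[CO3²⁻] = 0.164 mmol/kg

α₂ = 1 / (1 + [H⁺]/K2 + [H⁺]²/(K1K2)) = 1 / (1 + 10^+1.10 + 10^-0.93)
   = 1 / (1 + 12.589 + 0.11749) = 1/13.707 = 0.07296
[CO3²⁻] = α₂ × DIC = 0.07296 × 2.25 = 0.164 mmol/kg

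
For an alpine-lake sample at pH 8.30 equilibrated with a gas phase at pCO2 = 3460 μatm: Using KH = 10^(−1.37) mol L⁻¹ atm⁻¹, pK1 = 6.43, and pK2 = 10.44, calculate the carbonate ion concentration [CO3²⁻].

[CO3²⁻] = 0.0793 mmol/L

[CO2*] = KH · pCO2 = 10^(−1.37) × 3460×10^-6 = 1.476×10^-4 mol/L
α₀ = 1/(1 + K1/[H⁺] + K1K2/[H⁺]²) = 1/(1 + 10^+1.87 + 10^-0.27) = 0.01322
DIC = [CO2*]/α₀ = 1.476×10^-4 / 0.01322 = 11.17 mmol/L
[CO3²⁻] = α₂·DIC; α₂ = 0.007097, so [CO3²⁻] = 0.007097 × 11.17 = 0.0793 mmol/L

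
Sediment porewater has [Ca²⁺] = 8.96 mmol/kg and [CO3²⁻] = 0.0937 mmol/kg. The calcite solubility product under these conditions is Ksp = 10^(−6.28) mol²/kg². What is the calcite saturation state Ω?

Ksp = 10^(−6.28) = 5.248×10^-7
Ω = [Ca²⁺][CO3²⁻]/Ksp = (8.96×10^-3)(0.0937×10^-3) / 5.248×10^-7 = 1.60

Ω = 1.60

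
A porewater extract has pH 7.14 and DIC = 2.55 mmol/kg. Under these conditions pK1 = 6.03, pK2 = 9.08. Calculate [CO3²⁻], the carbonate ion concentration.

[CO3²⁻] = 0.0269 mmol/kg

α₂ = 1 / (1 + [H⁺]/K2 + [H⁺]²/(K1K2)) = 1 / (1 + 10^+1.94 + 10^+0.83)
   = 1 / (1 + 87.096 + 6.7608) = 1/94.857 = 0.01054
[CO3²⁻] = α₂ × DIC = 0.01054 × 2.55 = 0.0269 mmol/kg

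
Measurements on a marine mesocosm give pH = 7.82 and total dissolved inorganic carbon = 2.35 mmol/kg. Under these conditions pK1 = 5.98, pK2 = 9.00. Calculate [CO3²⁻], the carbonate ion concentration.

α₂ = 1 / (1 + [H⁺]/K2 + [H⁺]²/(K1K2)) = 1 / (1 + 10^+1.18 + 10^-0.66)
   = 1 / (1 + 15.136 + 0.21878) = 1/16.354 = 0.06115
[CO3²⁻] = α₂ × DIC = 0.06115 × 2.35 = 0.144 mmol/kg

[CO3²⁻] = 0.144 mmol/kg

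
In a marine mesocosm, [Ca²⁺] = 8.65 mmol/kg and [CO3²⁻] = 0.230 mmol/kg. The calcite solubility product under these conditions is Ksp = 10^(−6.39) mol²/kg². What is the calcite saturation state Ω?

Ksp = 10^(−6.39) = 4.074×10^-7
Ω = [Ca²⁺][CO3²⁻]/Ksp = (8.65×10^-3)(0.230×10^-3) / 4.074×10^-7 = 4.88

Ω = 4.88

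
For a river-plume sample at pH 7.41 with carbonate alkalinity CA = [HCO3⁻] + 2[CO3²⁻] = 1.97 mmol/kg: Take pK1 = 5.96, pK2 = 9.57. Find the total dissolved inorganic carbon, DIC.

DIC = 2.03 mmol/kg

CA = [HCO3⁻] + 2[CO3²⁻] = (α₁ + 2α₂)·DIC
At pH 7.41: [H⁺]/K1 = 10^-1.45 = 0.035481, K2/[H⁺] = 10^-2.16 = 0.0069183
α₁ = 1/(1 + 0.035481 + 0.0069183) = 1/1.0424 = 0.9593; α₂ = α₁·K2/[H⁺] = 0.006637
α₁ + 2α₂ = 0.9726
DIC = CA / (α₁ + 2α₂) = 1.97 / 0.9726 = 2.03 mmol/kg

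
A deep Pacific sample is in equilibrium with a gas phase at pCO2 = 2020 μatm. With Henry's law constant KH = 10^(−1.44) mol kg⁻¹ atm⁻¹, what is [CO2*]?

KH = 10^(−1.44) = 3.631×10^-2 mol kg⁻¹ atm⁻¹
[CO2*] = KH · pCO2 = 3.631×10^-2 × 2020×10^-6 atm = 7.33×10^-5 mol/kg

[CO2*] = 73.3 μmol/kg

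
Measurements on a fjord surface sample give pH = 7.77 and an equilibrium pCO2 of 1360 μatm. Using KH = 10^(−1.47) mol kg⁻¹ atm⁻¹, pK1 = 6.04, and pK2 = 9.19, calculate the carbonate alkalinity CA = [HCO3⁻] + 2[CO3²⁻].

[CO2*] = KH · pCO2 = 10^(−1.47) × 1360×10^-6 = 4.608×10^-5 mol/kg
α₀ = 1/(1 + K1/[H⁺] + K1K2/[H⁺]²) = 1/(1 + 10^+1.73 + 10^+0.31) = 0.01762
DIC = [CO2*]/α₀ = 4.608×10^-5 / 0.01762 = 2.615 mmol/kg
CA = (α₁ + 2α₂)·DIC = (0.9464 + 2×0.03598) × 2.615 = 2.66 mmol/kg

CA = 2.66 mmol/kg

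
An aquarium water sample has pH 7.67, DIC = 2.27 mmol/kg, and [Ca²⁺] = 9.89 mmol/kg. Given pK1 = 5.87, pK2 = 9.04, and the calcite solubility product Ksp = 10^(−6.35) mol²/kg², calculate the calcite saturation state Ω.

α₂ = 1 / (1 + [H⁺]/K2 + [H⁺]²/(K1K2)) = 1 / (1 + 10^+1.37 + 10^-0.43)
   = 1 / (1 + 23.442 + 0.37154) = 1/24.814 = 0.04030
[CO3²⁻] = α₂ × DIC = 0.04030 × 2.27 = 0.09148 mmol/kg
Ksp = 10^(−6.35) = 4.467×10^-7
Ω = [Ca²⁺][CO3²⁻]/Ksp = (9.89×10^-3)(9.148×10^-5) / 4.467×10^-7 = 2.03

Ω = 2.03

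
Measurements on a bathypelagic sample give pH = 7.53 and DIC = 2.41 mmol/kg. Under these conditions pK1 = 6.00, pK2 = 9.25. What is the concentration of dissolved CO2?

[CO2*] = 0.0678 mmol/kg

α₀ = 1 / (1 + K1/[H⁺] + K1K2/[H⁺]²) = 1 / (1 + 10^+1.53 + 10^-0.19)
   = 1 / (1 + 33.884 + 0.64565) = 1/35.530 = 0.02815
[CO2*] = α₀ × DIC = 0.02815 × 2.41 = 0.0678 mmol/kg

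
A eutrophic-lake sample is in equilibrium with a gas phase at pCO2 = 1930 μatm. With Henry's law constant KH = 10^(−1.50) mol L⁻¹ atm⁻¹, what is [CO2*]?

[CO2*] = 61.0 μmol/L

KH = 10^(−1.50) = 3.162×10^-2 mol L⁻¹ atm⁻¹
[CO2*] = KH · pCO2 = 3.162×10^-2 × 1930×10^-6 atm = 6.10×10^-5 mol/L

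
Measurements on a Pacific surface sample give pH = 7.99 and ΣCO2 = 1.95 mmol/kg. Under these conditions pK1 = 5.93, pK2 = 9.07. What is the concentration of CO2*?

[CO2*] = 15.6 μmol/kg

α₀ = 1 / (1 + K1/[H⁺] + K1K2/[H⁺]²) = 1 / (1 + 10^+2.06 + 10^+0.98)
   = 1 / (1 + 114.82 + 9.5499) = 1/125.37 = 0.007977
[CO2*] = α₀ × DIC = 0.007977 × 1.95 = 0.0156 mmol/kg = 15.6 μmol/kg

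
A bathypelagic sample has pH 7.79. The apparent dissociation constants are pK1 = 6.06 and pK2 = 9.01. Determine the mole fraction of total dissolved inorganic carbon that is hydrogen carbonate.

α₁ = 0.927

α₁ = 1 / (1 + [H⁺]/K1 + K2/[H⁺]) = 1 / (1 + 10^-1.73 + 10^-1.22)
   = 1 / (1 + 0.018621 + 0.060256) = 1/1.0789 = 0.9269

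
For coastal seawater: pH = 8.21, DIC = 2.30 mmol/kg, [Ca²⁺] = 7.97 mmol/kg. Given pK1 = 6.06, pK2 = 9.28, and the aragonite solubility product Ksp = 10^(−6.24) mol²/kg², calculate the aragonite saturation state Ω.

α₂ = 1 / (1 + [H⁺]/K2 + [H⁺]²/(K1K2)) = 1 / (1 + 10^+1.07 + 10^-1.08)
   = 1 / (1 + 11.749 + 0.083176) = 1/12.832 = 0.07793
[CO3²⁻] = α₂ × DIC = 0.07793 × 2.30 = 0.1792 mmol/kg
Ksp = 10^(−6.24) = 5.754×10^-7
Ω = [Ca²⁺][CO3²⁻]/Ksp = (7.97×10^-3)(1.792×10^-4) / 5.754×10^-7 = 2.48

Ω = 2.48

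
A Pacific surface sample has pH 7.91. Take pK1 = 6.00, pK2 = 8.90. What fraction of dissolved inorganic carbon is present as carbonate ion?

α₂ = 0.0918

α₂ = 1 / (1 + [H⁺]/K2 + [H⁺]²/(K1K2)) = 1 / (1 + 10^+0.99 + 10^-0.92)
   = 1 / (1 + 9.7724 + 0.12023) = 1/10.893 = 0.09181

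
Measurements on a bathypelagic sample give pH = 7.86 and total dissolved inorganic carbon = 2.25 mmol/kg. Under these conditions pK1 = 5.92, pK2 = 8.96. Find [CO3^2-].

α₂ = 1 / (1 + [H⁺]/K2 + [H⁺]²/(K1K2)) = 1 / (1 + 10^+1.10 + 10^-0.84)
   = 1 / (1 + 12.589 + 0.14454) = 1/13.734 = 0.07281
[CO3²⁻] = α₂ × DIC = 0.07281 × 2.25 = 0.164 mmol/kg

[CO3²⁻] = 0.164 mmol/kg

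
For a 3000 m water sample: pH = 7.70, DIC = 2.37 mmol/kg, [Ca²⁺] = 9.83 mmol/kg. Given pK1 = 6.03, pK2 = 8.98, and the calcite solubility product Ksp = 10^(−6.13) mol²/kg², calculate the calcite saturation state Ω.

α₂ = 1 / (1 + [H⁺]/K2 + [H⁺]²/(K1K2)) = 1 / (1 + 10^+1.28 + 10^-0.39)
   = 1 / (1 + 19.055 + 0.40738) = 1/20.462 = 0.04887
[CO3²⁻] = α₂ × DIC = 0.04887 × 2.37 = 0.1158 mmol/kg
Ksp = 10^(−6.13) = 7.413×10^-7
Ω = [Ca²⁺][CO3²⁻]/Ksp = (9.83×10^-3)(1.158×10^-4) / 7.413×10^-7 = 1.54

Ω = 1.54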